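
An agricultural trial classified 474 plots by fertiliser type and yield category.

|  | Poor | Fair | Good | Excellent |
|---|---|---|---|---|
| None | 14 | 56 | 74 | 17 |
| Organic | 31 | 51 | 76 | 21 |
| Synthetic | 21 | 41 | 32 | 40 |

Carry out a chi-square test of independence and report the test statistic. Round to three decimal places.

36.997

Row totals: 161, 179, 134. Column totals: 66, 148, 182, 78. Grand total N = 474.
Expected counts (row total × column total / N):
  None, Poor: 161×66/474 = 22.4177
  None, Fair: 161×148/474 = 50.2700
  None, Good: 161×182/474 = 61.8186
  None, Excellent: 161×78/474 = 26.4937
  Organic, Poor: 179×66/474 = 24.9241
  Organic, Fair: 179×148/474 = 55.8903
  Organic, Good: 179×182/474 = 68.7300
  Organic, Excellent: 179×78/474 = 29.4557
  Synthetic, Poor: 134×66/474 = 18.6582
  Synthetic, Fair: 134×148/474 = 41.8397
  Synthetic, Good: 134×182/474 = 51.4515
  Synthetic, Excellent: 134×78/474 = 22.0506
Contributions (O − E)²/E:
  (14 − 22.4177)²/22.4177 = 3.1608
  (56 − 50.2700)²/50.2700 = 0.6531
  (74 − 61.8186)²/61.8186 = 2.4004
  (17 − 26.4937)²/26.4937 = 3.4020
  (31 − 24.9241)²/24.9241 = 1.4812
  (51 − 55.8903)²/55.8903 = 0.4279
  (76 − 68.7300)²/68.7300 = 0.7690
  (21 − 29.4557)²/29.4557 = 2.4273
  (21 − 18.6582)²/18.6582 = 0.2939
  (41 − 41.8397)²/41.8397 = 0.0169
  (32 − 51.4515)²/51.4515 = 7.3537
  (40 − 22.0506)²/22.0506 = 14.6110
χ² = 3.1608 + 0.6531 + 2.4004 + 3.4020 + 1.4812 + 0.4279 + 0.7690 + 2.4273 + 0.2939 + 0.0169 + 7.3537 + 14.6110 = 36.997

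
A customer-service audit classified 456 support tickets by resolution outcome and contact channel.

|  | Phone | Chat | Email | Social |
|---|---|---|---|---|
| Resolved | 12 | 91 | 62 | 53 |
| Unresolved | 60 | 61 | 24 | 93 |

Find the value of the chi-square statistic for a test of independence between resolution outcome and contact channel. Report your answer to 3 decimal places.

64.918

Row totals: 218, 238. Column totals: 72, 152, 86, 146. Grand total N = 456.
Expected counts (row total × column total / N):
  Resolved, Phone: 218×72/456 = 34.42105
  Resolved, Chat: 218×152/456 = 72.66667
  Resolved, Email: 218×86/456 = 41.11404
  Resolved, Social: 218×146/456 = 69.79825
  Unresolved, Phone: 238×72/456 = 37.57895
  Unresolved, Chat: 238×152/456 = 79.33333
  Unresolved, Email: 238×86/456 = 44.88596
  Unresolved, Social: 238×146/456 = 76.20175
Contributions (O − E)²/E:
  (12 − 34.42105)²/34.42105 = 14.6045
  (91 − 72.66667)²/72.66667 = 4.6254
  (62 − 41.11404)²/41.11404 = 10.6101
  (53 − 69.79825)²/69.79825 = 4.0428
  (60 − 37.57895)²/37.57895 = 13.3773
  (61 − 79.33333)²/79.33333 = 4.2367
  (24 − 44.88596)²/44.88596 = 9.7185
  (93 − 76.20175)²/76.20175 = 3.7031
χ² = 14.6045 + 4.6254 + 10.6101 + 4.0428 + 13.3773 + 4.2367 + 9.7185 + 3.7031 = 64.918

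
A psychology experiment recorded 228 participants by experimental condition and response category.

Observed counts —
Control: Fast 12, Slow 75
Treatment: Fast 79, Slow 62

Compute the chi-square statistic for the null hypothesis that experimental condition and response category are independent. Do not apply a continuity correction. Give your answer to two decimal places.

40.02

Row totals: 87, 141. Column totals: 91, 137. Grand total N = 228.
Expected counts (row total × column total / N):
  Control, Fast: 87×91/228 = 34.724
  Control, Slow: 87×137/228 = 52.276
  Treatment, Fast: 141×91/228 = 56.276
  Treatment, Slow: 141×137/228 = 84.724
Contributions (O − E)²/E:
  (12 − 34.724)²/34.724 = 14.8710
  (75 − 52.276)²/52.276 = 9.8780
  (79 − 56.276)²/56.276 = 9.1759
  (62 − 84.724)²/84.724 = 6.0949
χ² = 14.8710 + 9.8780 + 9.1759 + 6.0949 = 40.02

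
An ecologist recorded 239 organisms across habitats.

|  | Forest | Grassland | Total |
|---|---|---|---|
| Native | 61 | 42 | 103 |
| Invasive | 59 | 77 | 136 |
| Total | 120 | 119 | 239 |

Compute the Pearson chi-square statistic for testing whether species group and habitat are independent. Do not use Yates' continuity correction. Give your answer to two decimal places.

5.88

Grand total N = 239.
Expected counts (row total × column total / N):
  Native, Forest: 103×120/239 = 51.715
  Native, Grassland: 103×119/239 = 51.285
  Invasive, Forest: 136×120/239 = 68.285
  Invasive, Grassland: 136×119/239 = 67.715
Contributions (O − E)²/E:
  (61 − 51.715)²/51.715 = 1.6670
  (42 − 51.285)²/51.285 = 1.6810
  (59 − 68.285)²/68.285 = 1.2625
  (77 − 67.715)²/67.715 = 1.2731
χ² = 1.6670 + 1.6810 + 1.2625 + 1.2731 = 5.88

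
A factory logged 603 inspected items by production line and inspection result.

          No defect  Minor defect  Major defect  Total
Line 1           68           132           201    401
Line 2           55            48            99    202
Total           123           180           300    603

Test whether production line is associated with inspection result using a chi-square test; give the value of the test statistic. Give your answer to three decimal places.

Grand total N = 603.
Expected counts (row total × column total / N):
  Line 1, No defect: 401×123/603 = 81.7960
  Line 1, Minor defect: 401×180/603 = 119.7015
  Line 1, Major defect: 401×300/603 = 199.5025
  Line 2, No defect: 202×123/603 = 41.2040
  Line 2, Minor defect: 202×180/603 = 60.2985
  Line 2, Major defect: 202×300/603 = 100.4975
Contributions (O − E)²/E:
  (68 − 81.7960)²/81.7960 = 2.3269
  (132 − 119.7015)²/119.7015 = 1.2636
  (201 − 199.5025)²/199.5025 = 0.0112
  (55 − 41.2040)²/41.2040 = 4.6192
  (48 − 60.2985)²/60.2985 = 2.5084
  (99 − 100.4975)²/100.4975 = 0.0223
χ² = 2.3269 + 1.2636 + 0.0112 + 4.6192 + 2.5084 + 0.0223 = 10.752

10.752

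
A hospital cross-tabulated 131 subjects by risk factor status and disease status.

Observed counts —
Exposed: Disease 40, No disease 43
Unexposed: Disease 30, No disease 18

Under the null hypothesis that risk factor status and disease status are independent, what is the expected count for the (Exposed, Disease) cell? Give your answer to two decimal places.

44.35

Row total (Exposed) = 83; column total (Disease) = 70; grand total N = 131.
Expected count = (row total × column total) / N = 83 × 70 / 131 = 44.35.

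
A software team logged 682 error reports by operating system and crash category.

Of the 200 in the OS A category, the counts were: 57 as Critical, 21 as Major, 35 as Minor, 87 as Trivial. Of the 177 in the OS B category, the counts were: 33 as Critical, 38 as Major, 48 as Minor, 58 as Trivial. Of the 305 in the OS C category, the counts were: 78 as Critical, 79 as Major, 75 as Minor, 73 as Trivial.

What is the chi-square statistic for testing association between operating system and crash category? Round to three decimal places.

36.988

Row totals: 200, 177, 305. Column totals: 168, 138, 158, 218. Grand total N = 682.
Expected counts (row total × column total / N):
  OS A, Critical: 200×168/682 = 49.2669
  OS A, Major: 200×138/682 = 40.4692
  OS A, Minor: 200×158/682 = 46.3343
  OS A, Trivial: 200×218/682 = 63.9296
  OS B, Critical: 177×168/682 = 43.6012
  OS B, Major: 177×138/682 = 35.8152
  OS B, Minor: 177×158/682 = 41.0059
  OS B, Trivial: 177×218/682 = 56.5777
  OS C, Critical: 305×168/682 = 75.1320
  OS C, Major: 305×138/682 = 61.7155
  OS C, Minor: 305×158/682 = 70.6598
  OS C, Trivial: 305×218/682 = 97.4927
Contributions (O − E)²/E:
  (57 − 49.2669)²/49.2669 = 1.2138
  (21 − 40.4692)²/40.4692 = 9.3664
  (35 − 46.3343)²/46.3343 = 2.7726
  (87 − 63.9296)²/63.9296 = 8.3255
  (33 − 43.6012)²/43.6012 = 2.5776
  (38 − 35.8152)²/35.8152 = 0.1333
  (48 − 41.0059)²/41.0059 = 1.1929
  (58 − 56.5777)²/56.5777 = 0.0358
  (78 − 75.1320)²/75.1320 = 0.1095
  (79 − 61.7155)²/61.7155 = 4.8408
  (75 − 70.6598)²/70.6598 = 0.2666
  (73 − 97.4927)²/97.4927 = 6.1532
χ² = 1.2138 + 9.3664 + 2.7726 + 8.3255 + 2.5776 + 0.1333 + 1.1929 + 0.0358 + 0.1095 + 4.8408 + 0.2666 + 6.1532 = 36.988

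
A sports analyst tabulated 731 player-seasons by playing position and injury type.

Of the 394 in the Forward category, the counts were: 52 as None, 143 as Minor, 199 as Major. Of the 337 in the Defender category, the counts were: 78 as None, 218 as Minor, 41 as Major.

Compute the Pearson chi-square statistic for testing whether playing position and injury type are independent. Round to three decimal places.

121.090

Row totals: 394, 337. Column totals: 130, 361, 240. Grand total N = 731.
Expected counts (row total × column total / N):
  Forward, None: 394×130/731 = 70.0684
  Forward, Minor: 394×361/731 = 194.5746
  Forward, Major: 394×240/731 = 129.3570
  Defender, None: 337×130/731 = 59.9316
  Defender, Minor: 337×361/731 = 166.4254
  Defender, Major: 337×240/731 = 110.6430
Contributions (O − E)²/E:
  (52 − 70.0684)²/70.0684 = 4.6593
  (143 − 194.5746)²/194.5746 = 13.6705
  (199 − 129.3570)²/129.3570 = 37.4943
  (78 − 59.9316)²/59.9316 = 5.4473
  (218 − 166.4254)²/166.4254 = 15.9828
  (41 − 110.6430)²/110.6430 = 43.8360
χ² = 4.6593 + 13.6705 + 37.4943 + 5.4473 + 15.9828 + 43.8360 = 121.090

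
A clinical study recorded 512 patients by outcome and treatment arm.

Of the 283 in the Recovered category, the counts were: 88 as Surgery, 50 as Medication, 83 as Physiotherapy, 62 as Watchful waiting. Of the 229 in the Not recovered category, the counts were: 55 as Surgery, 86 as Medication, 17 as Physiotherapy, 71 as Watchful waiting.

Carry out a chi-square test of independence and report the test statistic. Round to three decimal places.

56.244

Row totals: 283, 229. Column totals: 143, 136, 100, 133. Grand total N = 512.
Expected counts (row total × column total / N):
  Recovered, Surgery: 283×143/512 = 79.04102
  Recovered, Medication: 283×136/512 = 75.17188
  Recovered, Physiotherapy: 283×100/512 = 55.27344
  Recovered, Watchful waiting: 283×133/512 = 73.51367
  Not recovered, Surgery: 229×143/512 = 63.95898
  Not recovered, Medication: 229×136/512 = 60.82812
  Not recovered, Physiotherapy: 229×100/512 = 44.72656
  Not recovered, Watchful waiting: 229×133/512 = 59.48633
Contributions (O − E)²/E:
  (88 − 79.04102)²/79.04102 = 1.0155
  (50 − 75.17188)²/75.17188 = 8.4290
  (83 − 55.27344)²/55.27344 = 13.9083
  (62 − 73.51367)²/73.51367 = 1.8033
  (55 − 63.95898)²/63.95898 = 1.2549
  (86 − 60.82812)²/60.82812 = 10.4166
  (17 − 44.72656)²/44.72656 = 17.1880
  (71 − 59.48633)²/59.48633 = 2.2285
χ² = 1.0155 + 8.4290 + 13.9083 + 1.8033 + 1.2549 + 10.4166 + 17.1880 + 2.2285 = 56.244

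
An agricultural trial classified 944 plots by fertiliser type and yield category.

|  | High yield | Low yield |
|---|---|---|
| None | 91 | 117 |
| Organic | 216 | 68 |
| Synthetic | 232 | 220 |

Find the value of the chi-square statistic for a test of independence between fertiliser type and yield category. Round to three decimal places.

62.942

Row totals: 208, 284, 452. Column totals: 539, 405. Grand total N = 944.
Expected counts (row total × column total / N):
  None, High yield: 208×539/944 = 118.7627
  None, Low yield: 208×405/944 = 89.2373
  Organic, High yield: 284×539/944 = 162.1568
  Organic, Low yield: 284×405/944 = 121.8432
  Synthetic, High yield: 452×539/944 = 258.0805
  Synthetic, Low yield: 452×405/944 = 193.9195
Contributions (O − E)²/E:
  (91 − 118.7627)²/118.7627 = 6.4900
  (117 − 89.2373)²/89.2373 = 8.6373
  (216 − 162.1568)²/162.1568 = 17.8783
  (68 − 121.8432)²/121.8432 = 23.7936
  (232 − 258.0805)²/258.0805 = 2.6356
  (220 − 193.9195)²/193.9195 = 3.5076
χ² = 6.4900 + 8.6373 + 17.8783 + 23.7936 + 2.6356 + 3.5076 = 62.942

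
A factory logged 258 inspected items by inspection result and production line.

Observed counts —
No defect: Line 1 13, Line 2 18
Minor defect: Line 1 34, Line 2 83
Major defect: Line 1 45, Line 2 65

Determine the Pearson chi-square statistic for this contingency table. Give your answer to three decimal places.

Row totals: 31, 117, 110. Column totals: 92, 166. Grand total N = 258.
Expected counts (row total × column total / N):
  No defect, Line 1: 31×92/258 = 11.0543
  No defect, Line 2: 31×166/258 = 19.9457
  Minor defect, Line 1: 117×92/258 = 41.7209
  Minor defect, Line 2: 117×166/258 = 75.2791
  Major defect, Line 1: 110×92/258 = 39.2248
  Major defect, Line 2: 110×166/258 = 70.7752
Contributions (O − E)²/E:
  (13 − 11.0543)²/11.0543 = 0.3425
  (18 − 19.9457)²/19.9457 = 0.1898
  (34 − 41.7209)²/41.7209 = 1.4288
  (83 − 75.2791)²/75.2791 = 0.7919
  (45 − 39.2248)²/39.2248 = 0.8503
  (65 − 70.7752)²/70.7752 = 0.4713
χ² = 0.3425 + 0.1898 + 1.4288 + 0.7919 + 0.8503 + 0.4713 = 4.075

4.075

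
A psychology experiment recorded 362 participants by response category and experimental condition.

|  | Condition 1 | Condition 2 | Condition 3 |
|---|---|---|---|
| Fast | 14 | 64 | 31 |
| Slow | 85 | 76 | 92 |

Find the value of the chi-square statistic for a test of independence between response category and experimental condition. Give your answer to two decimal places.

29.60

Row totals: 109, 253. Column totals: 99, 140, 123. Grand total N = 362.
Expected counts (row total × column total / N):
  Fast, Condition 1: 109×99/362 = 29.809
  Fast, Condition 2: 109×140/362 = 42.155
  Fast, Condition 3: 109×123/362 = 37.036
  Slow, Condition 1: 253×99/362 = 69.191
  Slow, Condition 2: 253×140/362 = 97.845
  Slow, Condition 3: 253×123/362 = 85.964
Contributions (O − E)²/E:
  (14 − 29.809)²/29.809 = 8.3842
  (64 − 42.155)²/42.155 = 11.3202
  (31 − 37.036)²/37.036 = 0.9837
  (85 − 69.191)²/69.191 = 3.6121
  (76 − 97.845)²/97.845 = 4.8771
  (92 − 85.964)²/85.964 = 0.4238
χ² = 8.3842 + 11.3202 + 0.9837 + 3.6121 + 4.8771 + 0.4238 = 29.60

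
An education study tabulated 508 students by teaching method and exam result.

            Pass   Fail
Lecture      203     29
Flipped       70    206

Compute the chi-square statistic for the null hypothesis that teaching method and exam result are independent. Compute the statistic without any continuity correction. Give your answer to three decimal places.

Row totals: 232, 276. Column totals: 273, 235. Grand total N = 508.
Expected counts (row total × column total / N):
  Lecture, Pass: 232×273/508 = 124.6772
  Lecture, Fail: 232×235/508 = 107.3228
  Flipped, Pass: 276×273/508 = 148.3228
  Flipped, Fail: 276×235/508 = 127.6772
Contributions (O − E)²/E:
  (203 − 124.6772)²/124.6772 = 49.2027
  (29 − 107.3228)²/107.3228 = 57.1590
  (70 − 148.3228)²/148.3228 = 41.3589
  (206 − 127.6772)²/127.6772 = 48.0466
χ² = 49.2027 + 57.1590 + 41.3589 + 48.0466 = 195.767

195.767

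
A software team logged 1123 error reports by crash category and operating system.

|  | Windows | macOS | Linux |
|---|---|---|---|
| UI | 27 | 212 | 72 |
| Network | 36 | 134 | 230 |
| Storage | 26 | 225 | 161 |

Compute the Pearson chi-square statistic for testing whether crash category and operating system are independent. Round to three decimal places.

96.133

Row totals: 311, 400, 412. Column totals: 89, 571, 463. Grand total N = 1123.
Expected counts (row total × column total / N):
  UI, Windows: 311×89/1123 = 24.6474
  UI, macOS: 311×571/1123 = 158.1309
  UI, Linux: 311×463/1123 = 128.2217
  Network, Windows: 400×89/1123 = 31.7008
  Network, macOS: 400×571/1123 = 203.3838
  Network, Linux: 400×463/1123 = 164.9154
  Storage, Windows: 412×89/1123 = 32.6518
  Storage, macOS: 412×571/1123 = 209.4853
  Storage, Linux: 412×463/1123 = 169.8629
Contributions (O − E)²/E:
  (27 − 24.6474)²/24.6474 = 0.2246
  (212 − 158.1309)²/158.1309 = 18.3511
  (72 − 128.2217)²/128.2217 = 24.6517
  (36 − 31.7008)²/31.7008 = 0.5830
  (134 − 203.3838)²/203.3838 = 23.6701
  (230 − 164.9154)²/164.9154 = 25.6859
  (26 − 32.6518)²/32.6518 = 1.3551
  (225 − 209.4853)²/209.4853 = 1.1490
  (161 − 169.8629)²/169.8629 = 0.4624
χ² = 0.2246 + 18.3511 + 24.6517 + 0.5830 + 23.6701 + 25.6859 + 1.3551 + 1.1490 + 0.4624 = 96.133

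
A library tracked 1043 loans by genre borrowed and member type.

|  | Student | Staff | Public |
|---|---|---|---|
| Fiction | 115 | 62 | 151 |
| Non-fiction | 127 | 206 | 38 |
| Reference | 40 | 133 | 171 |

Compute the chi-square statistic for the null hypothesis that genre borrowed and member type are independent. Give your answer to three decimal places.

Row totals: 328, 371, 344. Column totals: 282, 401, 360. Grand total N = 1043.
Expected counts (row total × column total / N):
  Fiction, Student: 328×282/1043 = 88.6826
  Fiction, Staff: 328×401/1043 = 126.1055
  Fiction, Public: 328×360/1043 = 113.2119
  Non-fiction, Student: 371×282/1043 = 100.3087
  Non-fiction, Staff: 371×401/1043 = 142.6376
  Non-fiction, Public: 371×360/1043 = 128.0537
  Reference, Student: 344×282/1043 = 93.0086
  Reference, Staff: 344×401/1043 = 132.2570
  Reference, Public: 344×360/1043 = 118.7344
Contributions (O − E)²/E:
  (115 − 88.6826)²/88.6826 = 7.8099
  (62 − 126.1055)²/126.1055 = 32.5879
  (151 − 113.2119)²/113.2119 = 12.6130
  (127 − 100.3087)²/100.3087 = 7.1023
  (206 − 142.6376)²/142.6376 = 28.1468
  (38 − 128.0537)²/128.0537 = 63.3302
  (40 − 93.0086)²/93.0086 = 30.2113
  (133 − 132.2570)²/132.2570 = 0.0042
  (171 − 118.7344)²/118.7344 = 23.0068
χ² = 7.8099 + 32.5879 + 12.6130 + 7.1023 + 28.1468 + 63.3302 + 30.2113 + 0.0042 + 23.0068 = 204.812

204.812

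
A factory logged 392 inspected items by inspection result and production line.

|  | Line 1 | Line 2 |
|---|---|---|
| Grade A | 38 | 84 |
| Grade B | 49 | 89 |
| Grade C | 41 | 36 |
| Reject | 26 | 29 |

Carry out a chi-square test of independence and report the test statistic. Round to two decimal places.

Row totals: 122, 138, 77, 55. Column totals: 154, 238. Grand total N = 392.
Expected counts (row total × column total / N):
  Grade A, Line 1: 122×154/392 = 47.929
  Grade A, Line 2: 122×238/392 = 74.071
  Grade B, Line 1: 138×154/392 = 54.214
  Grade B, Line 2: 138×238/392 = 83.786
  Grade C, Line 1: 77×154/392 = 30.250
  Grade C, Line 2: 77×238/392 = 46.750
  Reject, Line 1: 55×154/392 = 21.607
  Reject, Line 2: 55×238/392 = 33.393
Contributions (O − E)²/E:
  (38 − 47.929)²/47.929 = 2.0569
  (84 − 74.071)²/74.071 = 1.3310
  (49 − 54.214)²/54.214 = 0.5015
  (89 − 83.786)²/83.786 = 0.3245
  (41 − 30.250)²/30.250 = 3.8202
  (36 − 46.750)²/46.750 = 2.4719
  (26 − 21.607)²/21.607 = 0.8932
  (29 − 33.393)²/33.393 = 0.5779
χ² = 2.0569 + 1.3310 + 0.5015 + 0.3245 + 3.8202 + 2.4719 + 0.8932 + 0.5779 = 11.98

11.98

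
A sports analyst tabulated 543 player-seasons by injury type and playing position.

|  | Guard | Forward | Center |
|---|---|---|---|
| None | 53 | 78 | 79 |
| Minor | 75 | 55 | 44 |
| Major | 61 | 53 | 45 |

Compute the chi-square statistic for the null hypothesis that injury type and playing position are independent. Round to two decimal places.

Row totals: 210, 174, 159. Column totals: 189, 186, 168. Grand total N = 543.
Expected counts (row total × column total / N):
  None, Guard: 210×189/543 = 73.094
  None, Forward: 210×186/543 = 71.934
  None, Center: 210×168/543 = 64.972
  Minor, Guard: 174×189/543 = 60.564
  Minor, Forward: 174×186/543 = 59.602
  Minor, Center: 174×168/543 = 53.834
  Major, Guard: 159×189/543 = 55.343
  Major, Forward: 159×186/543 = 54.464
  Major, Center: 159×168/543 = 49.193
Contributions (O − E)²/E:
  (53 − 73.094)²/73.094 = 5.5240
  (78 − 71.934)²/71.934 = 0.5115
  (79 − 64.972)²/64.972 = 3.0288
  (75 − 60.564)²/60.564 = 3.4410
  (55 − 59.602)²/59.602 = 0.3553
  (44 − 53.834)²/53.834 = 1.7964
  (61 − 55.343)²/55.343 = 0.5782
  (53 − 54.464)²/54.464 = 0.0394
  (45 − 49.193)²/49.193 = 0.3574
χ² = 5.5240 + 0.5115 + 3.0288 + 3.4410 + 0.3553 + 1.7964 + 0.5782 + 0.0394 + 0.3574 = 15.63

15.63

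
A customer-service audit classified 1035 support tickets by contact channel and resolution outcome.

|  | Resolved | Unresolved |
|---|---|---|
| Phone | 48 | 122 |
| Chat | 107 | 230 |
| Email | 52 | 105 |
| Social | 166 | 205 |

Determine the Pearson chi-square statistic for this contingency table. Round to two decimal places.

19.96

Row totals: 170, 337, 157, 371. Column totals: 373, 662. Grand total N = 1035.
Expected counts (row total × column total / N):
  Phone, Resolved: 170×373/1035 = 61.266
  Phone, Unresolved: 170×662/1035 = 108.734
  Chat, Resolved: 337×373/1035 = 121.450
  Chat, Unresolved: 337×662/1035 = 215.550
  Email, Resolved: 157×373/1035 = 56.581
  Email, Unresolved: 157×662/1035 = 100.419
  Social, Resolved: 371×373/1035 = 133.703
  Social, Unresolved: 371×662/1035 = 237.297
Contributions (O − E)²/E:
  (48 − 61.266)²/61.266 = 2.8725
  (122 − 108.734)²/108.734 = 1.6185
  (107 − 121.450)²/121.450 = 1.7192
  (230 − 215.550)²/215.550 = 0.9687
  (52 − 56.581)²/56.581 = 0.3709
  (105 − 100.419)²/100.419 = 0.2090
  (166 − 133.703)²/133.703 = 7.8016
  (205 − 237.297)²/237.297 = 4.3957
χ² = 2.8725 + 1.6185 + 1.7192 + 0.9687 + 0.3709 + 0.2090 + 7.8016 + 4.3957 = 19.96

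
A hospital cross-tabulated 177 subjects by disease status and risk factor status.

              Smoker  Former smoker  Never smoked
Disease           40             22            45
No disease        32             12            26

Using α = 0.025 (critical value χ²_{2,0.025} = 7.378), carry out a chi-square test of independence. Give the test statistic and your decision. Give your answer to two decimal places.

1.23; fail to reject H₀

Row totals: 107, 70. Column totals: 72, 34, 71. Grand total N = 177.
Expected counts (row total × column total / N):
  Disease, Smoker: 107×72/177 = 43.525
  Disease, Former smoker: 107×34/177 = 20.554
  Disease, Never smoked: 107×71/177 = 42.921
  No disease, Smoker: 70×72/177 = 28.475
  No disease, Former smoker: 70×34/177 = 13.446
  No disease, Never smoked: 70×71/177 = 28.079
Contributions (O − E)²/E:
  (40 − 43.525)²/43.525 = 0.2855
  (22 − 20.554)²/20.554 = 0.1017
  (45 − 42.921)²/42.921 = 0.1007
  (32 − 28.475)²/28.475 = 0.4364
  (12 − 13.446)²/13.446 = 0.1555
  (26 − 28.079)²/28.079 = 0.1539
χ² = 0.2855 + 0.1017 + 0.1007 + 0.4364 + 0.1555 + 0.1539 = 1.23
df = (2−1)(3−1) = 2. Since 1.23 < 7.378, fail to reject the null hypothesis of independence at α = 0.025.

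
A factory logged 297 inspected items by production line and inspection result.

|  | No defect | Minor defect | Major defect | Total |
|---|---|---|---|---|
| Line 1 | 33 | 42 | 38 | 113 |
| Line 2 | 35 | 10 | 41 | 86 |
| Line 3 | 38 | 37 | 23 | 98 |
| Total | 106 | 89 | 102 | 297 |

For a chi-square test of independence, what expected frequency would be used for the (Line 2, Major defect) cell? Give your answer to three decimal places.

Row total (Line 2) = 86; column total (Major defect) = 102; grand total N = 297.
Expected count = (row total × column total) / N = 86 × 102 / 297 = 29.535.

29.535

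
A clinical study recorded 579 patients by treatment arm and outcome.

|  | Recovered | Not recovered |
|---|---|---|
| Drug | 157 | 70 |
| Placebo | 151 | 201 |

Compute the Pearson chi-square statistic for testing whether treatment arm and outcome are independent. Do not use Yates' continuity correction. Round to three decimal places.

Row totals: 227, 352. Column totals: 308, 271. Grand total N = 579.
Expected counts (row total × column total / N):
  Drug, Recovered: 227×308/579 = 120.7530
  Drug, Not recovered: 227×271/579 = 106.2470
  Placebo, Recovered: 352×308/579 = 187.2470
  Placebo, Not recovered: 352×271/579 = 164.7530
Contributions (O − E)²/E:
  (157 − 120.7530)²/120.7530 = 10.8804
  (70 − 106.2470)²/106.2470 = 12.3659
  (151 − 187.2470)²/187.2470 = 7.0166
  (201 − 164.7530)²/164.7530 = 7.9746
χ² = 10.8804 + 12.3659 + 7.0166 + 7.9746 = 38.238

38.238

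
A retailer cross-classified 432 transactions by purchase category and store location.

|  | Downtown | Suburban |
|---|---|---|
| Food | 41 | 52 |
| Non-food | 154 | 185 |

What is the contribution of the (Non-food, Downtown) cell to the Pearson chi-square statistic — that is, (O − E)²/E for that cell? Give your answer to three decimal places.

0.006

Row total (Non-food) = 339; column total (Downtown) = 195; N = 432.
Expected count E = 339 × 195 / 432 = 153.0208.
Contribution = (O − E)²/E = (154 − 153.0208)² / 153.0208 = 0.006.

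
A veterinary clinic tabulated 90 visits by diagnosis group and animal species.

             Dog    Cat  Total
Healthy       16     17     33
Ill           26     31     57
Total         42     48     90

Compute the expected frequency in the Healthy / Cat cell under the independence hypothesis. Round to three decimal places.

17.600

Row total (Healthy) = 33; column total (Cat) = 48; grand total N = 90.
Expected count = (row total × column total) / N = 33 × 48 / 90 = 17.600.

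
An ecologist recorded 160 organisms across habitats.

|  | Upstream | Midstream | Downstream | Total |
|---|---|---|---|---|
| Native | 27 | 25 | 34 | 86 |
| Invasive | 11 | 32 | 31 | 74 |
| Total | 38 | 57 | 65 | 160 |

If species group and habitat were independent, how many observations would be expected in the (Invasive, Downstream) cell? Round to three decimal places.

30.063

Row total (Invasive) = 74; column total (Downstream) = 65; grand total N = 160.
Expected count = (row total × column total) / N = 74 × 65 / 160 = 30.063.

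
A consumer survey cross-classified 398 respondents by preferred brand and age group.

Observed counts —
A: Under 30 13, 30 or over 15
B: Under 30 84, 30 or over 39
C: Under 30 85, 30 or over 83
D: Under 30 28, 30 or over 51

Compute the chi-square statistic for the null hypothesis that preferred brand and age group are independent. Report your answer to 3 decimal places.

22.178

Row totals: 28, 123, 168, 79. Column totals: 210, 188. Grand total N = 398.
Expected counts (row total × column total / N):
  A, Under 30: 28×210/398 = 14.7739
  A, 30 or over: 28×188/398 = 13.2261
  B, Under 30: 123×210/398 = 64.8995
  B, 30 or over: 123×188/398 = 58.1005
  C, Under 30: 168×210/398 = 88.6432
  C, 30 or over: 168×188/398 = 79.3568
  D, Under 30: 79×210/398 = 41.6834
  D, 30 or over: 79×188/398 = 37.3166
Contributions (O − E)²/E:
  (13 − 14.7739)²/14.7739 = 0.2130
  (15 − 13.2261)²/13.2261 = 0.2379
  (84 − 64.8995)²/64.8995 = 5.6214
  (39 − 58.1005)²/58.1005 = 6.2793
  (85 − 88.6432)²/88.6432 = 0.1497
  (83 − 79.3568)²/79.3568 = 0.1673
  (28 − 41.6834)²/41.6834 = 4.4918
  (51 − 37.3166)²/37.3166 = 5.0175
χ² = 0.2130 + 0.2379 + 5.6214 + 6.2793 + 0.1497 + 0.1673 + 4.4918 + 5.0175 = 22.178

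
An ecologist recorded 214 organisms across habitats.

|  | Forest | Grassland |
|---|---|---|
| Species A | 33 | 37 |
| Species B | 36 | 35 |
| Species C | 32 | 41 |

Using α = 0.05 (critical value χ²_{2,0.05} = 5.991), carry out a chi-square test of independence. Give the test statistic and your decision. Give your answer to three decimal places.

0.681; fail to reject H₀

Row totals: 70, 71, 73. Column totals: 101, 113. Grand total N = 214.
Expected counts (row total × column total / N):
  Species A, Forest: 70×101/214 = 33.0374
  Species A, Grassland: 70×113/214 = 36.9626
  Species B, Forest: 71×101/214 = 33.5093
  Species B, Grassland: 71×113/214 = 37.4907
  Species C, Forest: 73×101/214 = 34.4533
  Species C, Grassland: 73×113/214 = 38.5467
Contributions (O − E)²/E:
  (33 − 33.0374)²/33.0374 = 0.0000
  (37 − 36.9626)²/36.9626 = 0.0000
  (36 − 33.5093)²/33.5093 = 0.1851
  (35 − 37.4907)²/37.4907 = 0.1655
  (32 − 34.4533)²/34.4533 = 0.1747
  (41 − 38.5467)²/38.5467 = 0.1561
χ² = 0.0000 + 0.0000 + 0.1851 + 0.1655 + 0.1747 + 0.1561 = 0.681
df = (3−1)(2−1) = 2. Since 0.681 < 5.991, fail to reject the null hypothesis of independence at α = 0.05.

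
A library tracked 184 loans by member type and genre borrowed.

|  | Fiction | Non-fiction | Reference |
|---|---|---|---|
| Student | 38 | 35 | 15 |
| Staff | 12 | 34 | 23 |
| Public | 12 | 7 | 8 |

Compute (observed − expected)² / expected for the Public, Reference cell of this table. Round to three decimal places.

0.231

Row total (Public) = 27; column total (Reference) = 46; N = 184.
Expected count E = 27 × 46 / 184 = 6.7500.
Contribution = (O − E)²/E = (8 − 6.7500)² / 6.7500 = 0.231.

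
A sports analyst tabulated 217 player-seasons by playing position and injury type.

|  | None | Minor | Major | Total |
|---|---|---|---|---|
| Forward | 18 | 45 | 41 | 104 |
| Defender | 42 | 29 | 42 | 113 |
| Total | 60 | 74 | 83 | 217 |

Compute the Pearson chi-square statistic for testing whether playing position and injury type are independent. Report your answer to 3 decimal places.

Grand total N = 217.
Expected counts (row total × column total / N):
  Forward, None: 104×60/217 = 28.7558
  Forward, Minor: 104×74/217 = 35.4654
  Forward, Major: 104×83/217 = 39.7788
  Defender, None: 113×60/217 = 31.2442
  Defender, Minor: 113×74/217 = 38.5346
  Defender, Major: 113×83/217 = 43.2212
Contributions (O − E)²/E:
  (18 − 28.7558)²/28.7558 = 4.0231
  (45 − 35.4654)²/35.4654 = 2.5633
  (41 − 39.7788)²/39.7788 = 0.0375
  (42 − 31.2442)²/31.2442 = 3.7027
  (29 − 38.5346)²/38.5346 = 2.3591
  (42 − 43.2212)²/43.2212 = 0.0345
χ² = 4.0231 + 2.5633 + 0.0375 + 3.7027 + 2.3591 + 0.0345 = 12.720

12.720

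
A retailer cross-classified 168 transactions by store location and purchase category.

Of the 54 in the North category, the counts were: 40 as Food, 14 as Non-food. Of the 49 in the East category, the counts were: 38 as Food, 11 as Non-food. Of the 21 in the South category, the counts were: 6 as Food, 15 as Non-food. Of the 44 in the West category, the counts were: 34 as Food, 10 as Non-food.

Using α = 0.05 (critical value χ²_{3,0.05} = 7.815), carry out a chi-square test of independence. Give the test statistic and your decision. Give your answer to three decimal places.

20.116; reject H₀

Row totals: 54, 49, 21, 44. Column totals: 118, 50. Grand total N = 168.
Expected counts (row total × column total / N):
  North, Food: 54×118/168 = 37.9286
  North, Non-food: 54×50/168 = 16.0714
  East, Food: 49×118/168 = 34.4167
  East, Non-food: 49×50/168 = 14.5833
  South, Food: 21×118/168 = 14.7500
  South, Non-food: 21×50/168 = 6.2500
  West, Food: 44×118/168 = 30.9048
  West, Non-food: 44×50/168 = 13.0952
Contributions (O − E)²/E:
  (40 − 37.9286)²/37.9286 = 0.1131
  (14 − 16.0714)²/16.0714 = 0.2670
  (38 − 34.4167)²/34.4167 = 0.3731
  (11 − 14.5833)²/14.5833 = 0.8805
  (6 − 14.7500)²/14.7500 = 5.1907
  (15 − 6.2500)²/6.2500 = 12.2500
  (34 − 30.9048)²/30.9048 = 0.3100
  (10 − 13.0952)²/13.0952 = 0.7316
χ² = 0.1131 + 0.2670 + 0.3731 + 0.8805 + 5.1907 + 12.2500 + 0.3100 + 0.7316 = 20.116
df = (4−1)(2−1) = 3. Since 20.116 > 7.815, reject the null hypothesis of independence at α = 0.05.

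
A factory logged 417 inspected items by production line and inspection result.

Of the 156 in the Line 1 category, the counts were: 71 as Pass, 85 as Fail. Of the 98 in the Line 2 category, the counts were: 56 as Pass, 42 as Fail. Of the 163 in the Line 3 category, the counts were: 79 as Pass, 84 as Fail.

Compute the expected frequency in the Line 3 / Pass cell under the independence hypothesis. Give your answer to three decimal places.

Row total (Line 3) = 163; column total (Pass) = 206; grand total N = 417.
Expected count = (row total × column total) / N = 163 × 206 / 417 = 80.523.

80.523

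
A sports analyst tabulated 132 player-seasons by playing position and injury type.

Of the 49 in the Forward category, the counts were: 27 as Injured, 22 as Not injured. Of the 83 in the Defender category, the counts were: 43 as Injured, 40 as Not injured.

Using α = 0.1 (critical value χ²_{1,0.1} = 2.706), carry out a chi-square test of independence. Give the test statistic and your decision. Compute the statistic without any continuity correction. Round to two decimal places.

0.13; fail to reject H₀

Row totals: 49, 83. Column totals: 70, 62. Grand total N = 132.
Expected counts (row total × column total / N):
  Forward, Injured: 49×70/132 = 25.985
  Forward, Not injured: 49×62/132 = 23.015
  Defender, Injured: 83×70/132 = 44.015
  Defender, Not injured: 83×62/132 = 38.985
Contributions (O − E)²/E:
  (27 − 25.985)²/25.985 = 0.0396
  (22 − 23.015)²/23.015 = 0.0448
  (43 − 44.015)²/44.015 = 0.0234
  (40 − 38.985)²/38.985 = 0.0264
χ² = 0.0396 + 0.0448 + 0.0234 + 0.0264 = 0.13
df = (2−1)(2−1) = 1. Since 0.13 < 2.706, fail to reject the null hypothesis of independence at α = 0.1.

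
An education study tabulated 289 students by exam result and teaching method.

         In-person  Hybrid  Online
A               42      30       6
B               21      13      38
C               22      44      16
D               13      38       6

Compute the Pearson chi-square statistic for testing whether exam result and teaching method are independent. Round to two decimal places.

Row totals: 78, 72, 82, 57. Column totals: 98, 125, 66. Grand total N = 289.
Expected counts (row total × column total / N):
  A, In-person: 78×98/289 = 26.450
  A, Hybrid: 78×125/289 = 33.737
  A, Online: 78×66/289 = 17.813
  B, In-person: 72×98/289 = 24.415
  B, Hybrid: 72×125/289 = 31.142
  B, Online: 72×66/289 = 16.443
  C, In-person: 82×98/289 = 27.806
  C, Hybrid: 82×125/289 = 35.467
  C, Online: 82×66/289 = 18.727
  D, In-person: 57×98/289 = 19.329
  D, Hybrid: 57×125/289 = 24.654
  D, Online: 57×66/289 = 13.017
Contributions (O − E)²/E:
  (42 − 26.450)²/26.450 = 9.1419
  (30 − 33.737)²/33.737 = 0.4139
  (6 − 17.813)²/17.813 = 7.8340
  (21 − 24.415)²/24.415 = 0.4777
  (13 − 31.142)²/31.142 = 10.5688
  (38 − 16.443)²/16.443 = 28.2615
  (22 − 27.806)²/27.806 = 1.2123
  (44 − 35.467)²/35.467 = 2.0530
  (16 − 18.727)²/18.727 = 0.3971
  (13 − 19.329)²/19.329 = 2.0723
  (38 − 24.654)²/24.654 = 7.2246
  (6 − 13.017)²/13.017 = 3.7826
χ² = 9.1419 + 0.4139 + 7.8340 + 0.4777 + 10.5688 + 28.2615 + 1.2123 + 2.0530 + 0.3971 + 2.0723 + 7.2246 + 3.7826 = 73.44

73.44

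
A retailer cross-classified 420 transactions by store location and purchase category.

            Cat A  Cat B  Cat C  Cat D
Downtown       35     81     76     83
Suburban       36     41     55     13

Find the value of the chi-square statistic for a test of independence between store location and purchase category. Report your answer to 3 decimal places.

Row totals: 275, 145. Column totals: 71, 122, 131, 96. Grand total N = 420.
Expected counts (row total × column total / N):
  Downtown, Cat A: 275×71/420 = 46.4881
  Downtown, Cat B: 275×122/420 = 79.8810
  Downtown, Cat C: 275×131/420 = 85.7738
  Downtown, Cat D: 275×96/420 = 62.8571
  Suburban, Cat A: 145×71/420 = 24.5119
  Suburban, Cat B: 145×122/420 = 42.1190
  Suburban, Cat C: 145×131/420 = 45.2262
  Suburban, Cat D: 145×96/420 = 33.1429
Contributions (O − E)²/E:
  (35 − 46.4881)²/46.4881 = 2.8389
  (81 − 79.8810)²/79.8810 = 0.0157
  (76 − 85.7738)²/85.7738 = 1.1137
  (83 − 62.8571)²/62.8571 = 6.4549
  (36 − 24.5119)²/24.5119 = 5.3842
  (41 − 42.1190)²/42.1190 = 0.0297
  (55 − 45.2262)²/45.2262 = 2.1122
  (13 − 33.1429)²/33.1429 = 12.2420
χ² = 2.8389 + 0.0157 + 1.1137 + 6.4549 + 5.3842 + 0.0297 + 2.1122 + 12.2420 = 30.191

30.191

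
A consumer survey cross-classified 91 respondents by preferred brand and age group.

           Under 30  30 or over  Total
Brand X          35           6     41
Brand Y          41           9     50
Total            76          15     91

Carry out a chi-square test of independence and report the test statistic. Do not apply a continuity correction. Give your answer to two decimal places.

Grand total N = 91.
Expected counts (row total × column total / N):
  Brand X, Under 30: 41×76/91 = 34.242
  Brand X, 30 or over: 41×15/91 = 6.758
  Brand Y, Under 30: 50×76/91 = 41.758
  Brand Y, 30 or over: 50×15/91 = 8.242
Contributions (O − E)²/E:
  (35 − 34.242)²/34.242 = 0.0168
  (6 − 6.758)²/6.758 = 0.0850
  (41 − 41.758)²/41.758 = 0.0138
  (9 − 8.242)²/8.242 = 0.0697
χ² = 0.0168 + 0.0850 + 0.0138 + 0.0697 = 0.19

0.19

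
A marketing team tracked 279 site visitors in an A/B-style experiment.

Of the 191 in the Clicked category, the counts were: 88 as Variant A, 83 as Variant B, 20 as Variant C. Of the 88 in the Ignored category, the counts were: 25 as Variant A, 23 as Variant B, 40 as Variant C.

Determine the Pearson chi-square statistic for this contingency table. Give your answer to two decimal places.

Row totals: 191, 88. Column totals: 113, 106, 60. Grand total N = 279.
Expected counts (row total × column total / N):
  Clicked, Variant A: 191×113/279 = 77.358
  Clicked, Variant B: 191×106/279 = 72.566
  Clicked, Variant C: 191×60/279 = 41.075
  Ignored, Variant A: 88×113/279 = 35.642
  Ignored, Variant B: 88×106/279 = 33.434
  Ignored, Variant C: 88×60/279 = 18.925
Contributions (O − E)²/E:
  (88 − 77.358)²/77.358 = 1.4640
  (83 − 72.566)²/72.566 = 1.5003
  (20 − 41.075)²/41.075 = 10.8133
  (25 − 35.642)²/35.642 = 3.1775
  (23 − 33.434)²/33.434 = 3.2562
  (40 − 18.925)²/18.925 = 23.4693
χ² = 1.4640 + 1.5003 + 10.8133 + 3.1775 + 3.2562 + 23.4693 = 43.68

43.68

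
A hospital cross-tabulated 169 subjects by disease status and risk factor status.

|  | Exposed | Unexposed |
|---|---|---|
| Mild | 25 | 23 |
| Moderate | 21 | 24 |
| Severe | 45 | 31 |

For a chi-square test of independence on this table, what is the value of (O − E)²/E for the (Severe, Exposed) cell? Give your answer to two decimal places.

0.41

Row total (Severe) = 76; column total (Exposed) = 91; N = 169.
Expected count E = 76 × 91 / 169 = 40.923.
Contribution = (O − E)²/E = (45 − 40.923)² / 40.923 = 0.41.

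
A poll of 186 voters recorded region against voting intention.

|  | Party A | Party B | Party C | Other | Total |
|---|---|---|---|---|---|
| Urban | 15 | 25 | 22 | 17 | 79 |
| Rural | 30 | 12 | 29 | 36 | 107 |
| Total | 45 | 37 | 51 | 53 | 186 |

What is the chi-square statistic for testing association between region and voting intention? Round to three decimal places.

13.429

Grand total N = 186.
Expected counts (row total × column total / N):
  Urban, Party A: 79×45/186 = 19.1129
  Urban, Party B: 79×37/186 = 15.7151
  Urban, Party C: 79×51/186 = 21.6613
  Urban, Other: 79×53/186 = 22.5108
  Rural, Party A: 107×45/186 = 25.8871
  Rural, Party B: 107×37/186 = 21.2849
  Rural, Party C: 107×51/186 = 29.3387
  Rural, Other: 107×53/186 = 30.4892
Contributions (O − E)²/E:
  (15 − 19.1129)²/19.1129 = 0.8851
  (25 − 15.7151)²/15.7151 = 5.4858
  (22 − 21.6613)²/21.6613 = 0.0053
  (17 − 22.5108)²/22.5108 = 1.3491
  (30 − 25.8871)²/25.8871 = 0.6535
  (12 − 21.2849)²/21.2849 = 4.0503
  (29 − 29.3387)²/29.3387 = 0.0039
  (36 − 30.4892)²/30.4892 = 0.9961
χ² = 0.8851 + 5.4858 + 0.0053 + 1.3491 + 0.6535 + 4.0503 + 0.0039 + 0.9961 = 13.429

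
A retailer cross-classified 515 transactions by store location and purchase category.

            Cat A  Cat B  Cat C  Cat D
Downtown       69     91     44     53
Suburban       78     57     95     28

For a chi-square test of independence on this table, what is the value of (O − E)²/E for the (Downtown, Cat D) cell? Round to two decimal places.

3.91

Row total (Downtown) = 257; column total (Cat D) = 81; N = 515.
Expected count E = 257 × 81 / 515 = 40.421.
Contribution = (O − E)²/E = (53 − 40.421)² / 40.421 = 3.91.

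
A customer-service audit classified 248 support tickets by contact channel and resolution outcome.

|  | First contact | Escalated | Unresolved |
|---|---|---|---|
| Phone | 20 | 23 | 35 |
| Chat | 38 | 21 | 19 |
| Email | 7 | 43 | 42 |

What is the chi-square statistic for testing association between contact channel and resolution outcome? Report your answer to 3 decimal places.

Row totals: 78, 78, 92. Column totals: 65, 87, 96. Grand total N = 248.
Expected counts (row total × column total / N):
  Phone, First contact: 78×65/248 = 20.4435
  Phone, Escalated: 78×87/248 = 27.3629
  Phone, Unresolved: 78×96/248 = 30.1935
  Chat, First contact: 78×65/248 = 20.4435
  Chat, Escalated: 78×87/248 = 27.3629
  Chat, Unresolved: 78×96/248 = 30.1935
  Email, First contact: 92×65/248 = 24.1129
  Email, Escalated: 92×87/248 = 32.2742
  Email, Unresolved: 92×96/248 = 35.6129
Contributions (O − E)²/E:
  (20 − 20.4435)²/20.4435 = 0.0096
  (23 − 27.3629)²/27.3629 = 0.6956
  (35 − 30.1935)²/30.1935 = 0.7651
  (38 − 20.4435)²/20.4435 = 15.0772
  (21 − 27.3629)²/27.3629 = 1.4796
  (19 − 30.1935)²/30.1935 = 4.1497
  (7 − 24.1129)²/24.1129 = 12.1450
  (43 − 32.2742)²/32.2742 = 3.5645
  (42 − 35.6129)²/35.6129 = 1.1455
χ² = 0.0096 + 0.6956 + 0.7651 + 15.0772 + 1.4796 + 4.1497 + 12.1450 + 3.5645 + 1.1455 = 39.032

39.032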